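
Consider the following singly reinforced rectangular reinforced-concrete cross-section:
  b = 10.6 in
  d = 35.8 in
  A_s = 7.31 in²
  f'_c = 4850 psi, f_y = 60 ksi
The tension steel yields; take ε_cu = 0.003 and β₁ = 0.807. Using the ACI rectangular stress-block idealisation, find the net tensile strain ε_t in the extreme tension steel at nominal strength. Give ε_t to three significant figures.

ε_t ≈ 0.00564

a = A_s f_y/(0.85 f'_c b) = 10.037 in.
β₁ = 0.807, so c = a/β₁ = 10.037/0.807 = 12.437 in.
From the linear strain diagram with ε_cu = 0.003: ε_t = 0.003 (d − c)/c = 0.003 × (35.8 − 12.437)/12.437 = 0.00564.
Since ε_t ≥ 0.005, the section is tension-controlled.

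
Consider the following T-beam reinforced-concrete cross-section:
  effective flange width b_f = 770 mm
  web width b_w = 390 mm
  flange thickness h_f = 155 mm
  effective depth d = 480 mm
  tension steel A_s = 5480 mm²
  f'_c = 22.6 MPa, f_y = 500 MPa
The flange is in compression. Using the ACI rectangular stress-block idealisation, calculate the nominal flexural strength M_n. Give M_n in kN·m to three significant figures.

Tension: T = A_s f_y = 5480 × 500 = 2740000 N.
Try a within the flange: a = T/(0.85 f'_c b_f) = 2740000/(0.85 × 22.6 × 770) = 185.24 mm.
a = 185.24 > h_f = 155 mm: the block extends into the web. Split into flange-overhang and web parts.
C_f = 0.85 f'_c (b_f − b_w) h_f = 0.85 × 22.6 × (770 − 390) × 155 = 1131469 N.
Remaining web compression depth: a_w = (T − C_f)/(0.85 f'_c b_w) = (2740000 − 1131469)/(0.85 × 22.6 × 390) = 214.70 mm.
M_n = C_f(d − h_f/2) + (T − C_f)(d − a_w/2) = 1131469 × (480 − 77.5) + 1608531 × (480 − 107.35) = 455.42 + 599.42 = 1054.84 × 10⁶ N·mm.
M_n = 1054.84 kN·m.

M_n ≈ 1050 kN·m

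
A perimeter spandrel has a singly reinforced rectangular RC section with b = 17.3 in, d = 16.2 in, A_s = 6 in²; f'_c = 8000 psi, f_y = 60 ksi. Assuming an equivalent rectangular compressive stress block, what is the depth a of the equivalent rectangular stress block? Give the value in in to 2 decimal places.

a ≈ 3.06 in

T = A_s f_y = 6 × 60 = 360 kips.
a = T/(0.85 f'_c b) = 360/(0.85 × 8 × 17.3) = 3.06 in.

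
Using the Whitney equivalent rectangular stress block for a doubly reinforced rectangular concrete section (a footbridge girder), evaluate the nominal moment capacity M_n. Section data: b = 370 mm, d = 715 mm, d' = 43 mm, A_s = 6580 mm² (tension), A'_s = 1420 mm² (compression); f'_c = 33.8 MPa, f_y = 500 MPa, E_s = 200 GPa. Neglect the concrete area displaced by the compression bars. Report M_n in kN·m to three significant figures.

Assume both tension and compression steel yield.
Net tension couple steel: A_s − A'_s = 5160 mm².
a = (A_s − A'_s) f_y / (0.85 f'_c b) = 2580000/(0.85 × 33.8 × 370) = 242.71 mm.
c = a/β₁ = 242.71/0.809 = 300.01 mm; ε'_s = 0.003(c − d')/c = 0.0026 ≥ f_y/E_s = 0.0025, so compression steel does yield.
M_n = (A_s − A'_s) f_y (d − a/2) + A'_s f_y (d − d') = [2580000 × (715 − 121.355) + 710000 × (715 − 43)] × 10⁻⁶ = 1531.60 + 477.12 = 2008.72 kN·m.

M_n ≈ 2010 kN·m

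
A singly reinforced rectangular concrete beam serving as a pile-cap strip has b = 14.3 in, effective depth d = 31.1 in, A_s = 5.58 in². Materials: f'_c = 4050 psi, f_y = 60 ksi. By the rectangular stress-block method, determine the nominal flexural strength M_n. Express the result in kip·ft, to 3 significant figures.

T = A_s f_y = 5.58 × 60 = 334.8 kips.
a = T/(0.85 f'_c b) = 334.8/(0.85 × 4.05 × 14.3) = 6.801 in.
M_n = T(d − a/2) = 334.8 × (31.1 − 3.4005) = 9273.8 kip·in = 9273.8/12 = 772.82 kip·ft.

M_n ≈ 773 kip·ft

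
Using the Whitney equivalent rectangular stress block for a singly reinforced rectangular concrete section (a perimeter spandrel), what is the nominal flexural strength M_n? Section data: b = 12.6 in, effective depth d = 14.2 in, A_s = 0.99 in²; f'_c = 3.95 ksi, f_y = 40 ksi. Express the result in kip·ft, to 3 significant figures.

T = A_s f_y = 0.99 × 40 = 39.6 kips.
a = T/(0.85 f'_c b) = 39.6/(0.85 × 3.95 × 12.6) = 0.936 in.
M_n = T(d − a/2) = 39.6 × (14.2 − 0.468) = 543.8 kip·in = 543.8/12 = 45.32 kip·ft.

M_n ≈ 45.3 kip·ft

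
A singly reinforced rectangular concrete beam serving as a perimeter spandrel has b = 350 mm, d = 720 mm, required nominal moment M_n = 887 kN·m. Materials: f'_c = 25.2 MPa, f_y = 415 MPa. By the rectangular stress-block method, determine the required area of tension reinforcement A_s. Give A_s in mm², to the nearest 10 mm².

With M_n = 0.85 f'_c a b (d − a/2), solve the quadratic for a:
a = d − √(d² − 2M_n/(0.85 f'_c b)) = 720 − √(720² − 2 × 887×10⁶/(0.85 × 25.2 × 350)) = 189.18 mm.
A_s = 0.85 f'_c a b / f_y = 0.85 × 25.2 × 189.18 × 350 / 415 = 3417.5 mm².

A_s ≈ 3420 mm²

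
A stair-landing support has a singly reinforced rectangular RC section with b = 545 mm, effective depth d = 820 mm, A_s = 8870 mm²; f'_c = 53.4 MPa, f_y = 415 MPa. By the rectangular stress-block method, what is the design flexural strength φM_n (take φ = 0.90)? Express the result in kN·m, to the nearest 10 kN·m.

φM_n ≈ 2470 kN·m

T = A_s f_y = 8870 × 415 = 3681050 N = 3681.05 kN.
From C = T: a = T/(0.85 f'_c b) = 3681050/(0.85 × 53.4 × 545) = 148.80 mm.
M_n = T(d − a/2) = 3681.05 kN × (820 − 74.4) mm = 2744.59 kN·m.
φM_n = 0.90 × 2744.59 = 2470.13 kN·m.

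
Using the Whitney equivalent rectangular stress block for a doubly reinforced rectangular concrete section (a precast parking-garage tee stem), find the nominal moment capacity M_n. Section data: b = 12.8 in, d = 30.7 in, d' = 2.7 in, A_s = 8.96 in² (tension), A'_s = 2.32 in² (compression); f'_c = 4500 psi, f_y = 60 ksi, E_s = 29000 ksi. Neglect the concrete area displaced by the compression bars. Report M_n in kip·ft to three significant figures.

M_n ≈ 1210 kip·ft

Assume both steels yield.
a = (A_s − A'_s) f_y/(0.85 f'_c b) = (8.96 − 2.32) × 60/(0.85 × 4.5 × 12.8) = 8.137 in.
c = a/β₁ = 8.137/0.825 = 9.863 in; ε'_s = 0.003(c − d')/c = 0.0022 ≥ ε_y = 0.0021, so the compression steel yields.
M_n = (A_s − A'_s) f_y (d − a/2) + A'_s f_y (d − d') = 398.4 × (30.7 − 4.0685) + 139.2 × (30.7 − 2.7) = 10610.0 + 3897.6 = 14507.6 kip·in = 14507.6/12 = 1208.97 kip·ft.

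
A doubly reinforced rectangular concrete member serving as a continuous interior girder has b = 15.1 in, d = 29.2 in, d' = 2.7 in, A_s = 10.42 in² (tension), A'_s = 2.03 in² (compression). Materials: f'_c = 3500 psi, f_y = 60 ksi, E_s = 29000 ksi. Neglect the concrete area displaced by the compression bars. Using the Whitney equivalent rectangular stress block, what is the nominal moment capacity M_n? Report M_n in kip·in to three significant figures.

M_n ≈ 15100 kip·in

Assume both steels yield.
a = (A_s − A'_s) f_y/(0.85 f'_c b) = (10.42 − 2.03) × 60/(0.85 × 3.5 × 15.1) = 11.206 in.
c = a/β₁ = 11.206/0.85 = 13.184 in; ε'_s = 0.003(c − d')/c = 0.0024 ≥ ε_y = 0.0021, so the compression steel yields.
M_n = (A_s − A'_s) f_y (d − a/2) + A'_s f_y (d − d') = 503.4 × (29.2 − 5.603) + 121.8 × (29.2 − 2.7) = 11878.7 + 3227.7 = 15106.4 kip·in.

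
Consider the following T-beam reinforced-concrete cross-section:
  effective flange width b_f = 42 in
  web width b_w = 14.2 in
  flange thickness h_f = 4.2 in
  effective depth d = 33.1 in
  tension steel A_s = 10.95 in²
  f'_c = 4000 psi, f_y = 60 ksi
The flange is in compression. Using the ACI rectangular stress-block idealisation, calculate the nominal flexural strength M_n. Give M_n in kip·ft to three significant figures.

Tension: T = A_s f_y = 10.95 × 60 = 657 kips.
Try a within the flange: a = T/(0.85 f'_c b_f) = 657/(0.85 × 4 × 42) = 4.601 in.
a = 4.601 > h_f = 4.2 in: the block extends into the web. Split into flange-overhang and web parts.
C_f = 0.85 f'_c (b_f − b_w) h_f = 0.85 × 4 × (42 − 14.2) × 4.2 = 397.0 kips.
Remaining web compression depth: a_w = (T − C_f)/(0.85 f'_c b_w) = (657 − 397.0)/(0.85 × 4 × 14.2) = 5.385 in.
M_n = C_f(d − h_f/2) + (T − C_f)(d − a_w/2) = 397.0 × (33.1 − 2.1) + 260 × (33.1 − 2.6925) = 12307.0 + 7906.0 = 20213.0 kip·in.
M_n = 20213.0/12 = 1684.42 kip·ft.

M_n ≈ 1680 kip·ft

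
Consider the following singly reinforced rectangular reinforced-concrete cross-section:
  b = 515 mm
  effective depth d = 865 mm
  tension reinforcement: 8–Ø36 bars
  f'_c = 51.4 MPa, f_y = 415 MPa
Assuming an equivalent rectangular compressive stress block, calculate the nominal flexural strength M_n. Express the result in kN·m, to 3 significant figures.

M_n ≈ 2670 kN·m

A_s = 8 × 1018 = 8144 mm².
T = A_s f_y = 8144 × 415 = 3379760 N = 3379.76 kN.
From C = T: a = T/(0.85 f'_c b) = 3379760/(0.85 × 51.4 × 515) = 150.21 mm.
M_n = T(d − a/2) = 3379.76 kN × (865 − 75.105) mm = 2669.66 kN·m.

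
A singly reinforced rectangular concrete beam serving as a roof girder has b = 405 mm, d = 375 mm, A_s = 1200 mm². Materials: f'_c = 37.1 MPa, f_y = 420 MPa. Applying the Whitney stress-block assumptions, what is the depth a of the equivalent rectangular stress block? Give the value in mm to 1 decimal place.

T = A_s f_y = 1200 × 420 = 504000 N = 504 kN.
Setting C = 0.85 f'_c a b equal to T: a = 504000/(0.85 × 37.1 × 405) = 39.5 mm.

a ≈ 39.5 mm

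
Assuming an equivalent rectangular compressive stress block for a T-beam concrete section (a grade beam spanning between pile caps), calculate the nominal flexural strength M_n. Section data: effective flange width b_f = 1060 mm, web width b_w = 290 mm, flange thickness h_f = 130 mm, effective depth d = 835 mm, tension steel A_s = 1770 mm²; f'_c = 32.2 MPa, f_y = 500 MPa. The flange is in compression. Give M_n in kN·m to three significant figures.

Tension: T = A_s f_y = 1770 × 500 = 885000 N.
Try a within the flange: a = T/(0.85 f'_c b_f) = 885000/(0.85 × 32.2 × 1060) = 30.50 mm.
Since a = 30.50 ≤ h_f = 130 mm, the stress block lies entirely in the flange; analyse as a rectangular beam of width b_f.
M_n = T(d − a/2) = 885000 × (835 − 15.25) = 725.48 × 10⁶ N·mm.
M_n = 725.48 kN·m.

M_n ≈ 725 kN·m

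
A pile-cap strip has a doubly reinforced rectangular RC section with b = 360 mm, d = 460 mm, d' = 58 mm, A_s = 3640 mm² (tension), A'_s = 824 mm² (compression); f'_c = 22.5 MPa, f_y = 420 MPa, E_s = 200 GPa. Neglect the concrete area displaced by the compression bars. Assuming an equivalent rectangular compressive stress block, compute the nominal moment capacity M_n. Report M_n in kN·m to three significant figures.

M_n ≈ 582 kN·m

Assume both tension and compression steel yield.
Net tension couple steel: A_s − A'_s = 2816 mm².
a = (A_s − A'_s) f_y / (0.85 f'_c b) = 1182720/(0.85 × 22.5 × 360) = 171.78 mm.
c = a/β₁ = 171.78/0.85 = 202.09 mm; ε'_s = 0.003(c − d')/c = 0.0021 ≥ f_y/E_s = 0.0021, so compression steel does yield.
M_n = (A_s − A'_s) f_y (d − a/2) + A'_s f_y (d − d') = [1182720 × (460 − 85.89) + 346080 × (460 − 58)] × 10⁻⁶ = 442.47 + 139.12 = 581.59 kN·m.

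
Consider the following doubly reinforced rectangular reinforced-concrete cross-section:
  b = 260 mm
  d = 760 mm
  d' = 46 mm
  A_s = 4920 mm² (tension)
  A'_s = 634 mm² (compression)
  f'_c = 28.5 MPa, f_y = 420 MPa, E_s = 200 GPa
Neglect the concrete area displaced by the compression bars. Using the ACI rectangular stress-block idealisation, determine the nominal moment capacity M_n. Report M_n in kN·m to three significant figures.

Assume both tension and compression steel yield.
Net tension couple steel: A_s − A'_s = 4286 mm².
a = (A_s − A'_s) f_y / (0.85 f'_c b) = 1800120/(0.85 × 28.5 × 260) = 285.80 mm.
c = a/β₁ = 285.80/0.846 = 337.83 mm; ε'_s = 0.003(c − d')/c = 0.0026 ≥ f_y/E_s = 0.0021, so compression steel does yield.
M_n = (A_s − A'_s) f_y (d − a/2) + A'_s f_y (d − d') = [1800120 × (760 − 142.9) + 266280 × (760 − 46)] × 10⁻⁶ = 1110.85 + 190.12 = 1300.97 kN·m.

M_n ≈ 1300 kN·m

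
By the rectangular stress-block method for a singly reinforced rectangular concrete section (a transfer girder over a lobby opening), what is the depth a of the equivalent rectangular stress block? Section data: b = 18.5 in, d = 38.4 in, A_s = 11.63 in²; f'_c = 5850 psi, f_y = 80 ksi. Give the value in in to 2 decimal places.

T = A_s f_y = 11.63 × 80 = 930.4 kips.
a = T/(0.85 f'_c b) = 930.4/(0.85 × 5.85 × 18.5) = 10.11 in.

a ≈ 10.11 in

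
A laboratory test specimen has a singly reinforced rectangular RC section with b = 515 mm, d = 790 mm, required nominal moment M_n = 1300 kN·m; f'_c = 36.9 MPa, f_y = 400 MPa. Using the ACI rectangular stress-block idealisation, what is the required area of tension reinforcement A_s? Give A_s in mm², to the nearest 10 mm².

A_s ≈ 4420 mm²

With M_n = 0.85 f'_c a b (d − a/2), solve the quadratic for a:
a = d − √(d² − 2M_n/(0.85 f'_c b)) = 790 − √(790² − 2 × 1300×10⁶/(0.85 × 36.9 × 515)) = 109.46 mm.
A_s = 0.85 f'_c a b / f_y = 0.85 × 36.9 × 109.46 × 515 / 400 = 4420.3 mm².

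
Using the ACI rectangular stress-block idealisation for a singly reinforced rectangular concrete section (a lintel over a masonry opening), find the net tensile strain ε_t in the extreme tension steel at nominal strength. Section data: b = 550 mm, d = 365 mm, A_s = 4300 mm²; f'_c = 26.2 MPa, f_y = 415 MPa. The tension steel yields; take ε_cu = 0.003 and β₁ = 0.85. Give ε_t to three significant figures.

ε_t ≈ 0.00339

a = A_s f_y/(0.85 f'_c b) = 145.69 mm.
β₁ = 0.85, so c = a/β₁ = 145.69/0.85 = 171.40 mm.
From the linear strain diagram with ε_cu = 0.003: ε_t = 0.003 (d − c)/c = 0.003 × (365 − 171.40)/171.40 = 0.00339.
ε_t < 0.004 — the section is over-reinforced for flexure under ACI limits.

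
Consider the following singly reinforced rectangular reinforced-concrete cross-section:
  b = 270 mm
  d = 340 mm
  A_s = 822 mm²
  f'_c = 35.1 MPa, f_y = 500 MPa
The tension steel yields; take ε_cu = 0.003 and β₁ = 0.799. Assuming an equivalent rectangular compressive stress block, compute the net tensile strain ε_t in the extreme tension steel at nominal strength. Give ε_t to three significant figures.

a = A_s f_y/(0.85 f'_c b) = 51.02 mm.
β₁ = 0.799, so c = a/β₁ = 51.02/0.799 = 63.85 mm.
From the linear strain diagram with ε_cu = 0.003: ε_t = 0.003 (d − c)/c = 0.003 × (340 − 63.85)/63.85 = 0.0130.
Since ε_t ≥ 0.005, the section is tension-controlled.

ε_t ≈ 0.0130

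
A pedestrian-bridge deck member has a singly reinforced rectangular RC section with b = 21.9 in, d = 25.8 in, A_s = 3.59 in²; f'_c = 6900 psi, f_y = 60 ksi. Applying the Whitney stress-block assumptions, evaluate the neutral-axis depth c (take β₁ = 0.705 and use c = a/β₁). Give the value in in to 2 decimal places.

c ≈ 2.38 in

T = A_s f_y = 3.59 × 60 = 215.4 kips.
a = T/(0.85 f'_c b) = 215.4/(0.85 × 6.9 × 21.9) = 1.6770 in.
With β₁ = 0.705, c = a/β₁ = 1.6770/0.705 = 2.38 in.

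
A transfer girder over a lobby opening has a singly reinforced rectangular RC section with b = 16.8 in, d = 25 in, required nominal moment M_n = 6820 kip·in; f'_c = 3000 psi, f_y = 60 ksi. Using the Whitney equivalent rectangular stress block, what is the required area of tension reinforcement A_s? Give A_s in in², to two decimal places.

A_s ≈ 5.35 in²

From M_n = 0.85 f'_c a b (d − a/2):
a = d − √(d² − 2M_n/(0.85 f'_c b)) = 25 − √(25² − 2 × 6820/(0.85 × 3 × 16.8)) = 7.490 in.
A_s = 0.85 f'_c a b / f_y = 0.85 × 3 × 7.490 × 16.8 / 60 = 5.348 in².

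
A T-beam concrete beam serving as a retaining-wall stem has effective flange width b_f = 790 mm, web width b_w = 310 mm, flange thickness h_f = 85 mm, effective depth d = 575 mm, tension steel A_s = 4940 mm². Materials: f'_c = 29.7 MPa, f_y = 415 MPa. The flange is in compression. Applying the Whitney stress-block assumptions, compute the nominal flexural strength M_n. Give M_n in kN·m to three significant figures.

Tension: T = A_s f_y = 4940 × 415 = 2050100 N.
Try a within the flange: a = T/(0.85 f'_c b_f) = 2050100/(0.85 × 29.7 × 790) = 102.80 mm.
a = 102.80 > h_f = 85 mm: the block extends into the web. Split into flange-overhang and web parts.
C_f = 0.85 f'_c (b_f − b_w) h_f = 0.85 × 29.7 × (790 − 310) × 85 = 1029996 N.
Remaining web compression depth: a_w = (T − C_f)/(0.85 f'_c b_w) = (2050100 − 1029996)/(0.85 × 29.7 × 310) = 130.35 mm.
M_n = C_f(d − h_f/2) + (T − C_f)(d − a_w/2) = 1029996 × (575 − 42.5) + 1020104 × (575 − 65.175) = 548.47 + 520.07 = 1068.54 × 10⁶ N·mm.
M_n = 1068.54 kN·m.

M_n ≈ 1070 kN·m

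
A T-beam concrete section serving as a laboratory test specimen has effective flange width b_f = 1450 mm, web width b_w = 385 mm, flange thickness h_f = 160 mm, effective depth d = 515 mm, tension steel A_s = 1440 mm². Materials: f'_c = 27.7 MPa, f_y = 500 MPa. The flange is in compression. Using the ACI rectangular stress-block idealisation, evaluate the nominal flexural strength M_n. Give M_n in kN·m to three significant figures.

M_n ≈ 363 kN·m

Tension: T = A_s f_y = 1440 × 500 = 720000 N.
Try a within the flange: a = T/(0.85 f'_c b_f) = 720000/(0.85 × 27.7 × 1450) = 21.09 mm.
Since a = 21.09 ≤ h_f = 160 mm, the stress block lies entirely in the flange; analyse as a rectangular beam of width b_f.
M_n = T(d − a/2) = 720000 × (515 − 10.545) = 363.21 × 10⁶ N·mm.
M_n = 363.21 kN·m.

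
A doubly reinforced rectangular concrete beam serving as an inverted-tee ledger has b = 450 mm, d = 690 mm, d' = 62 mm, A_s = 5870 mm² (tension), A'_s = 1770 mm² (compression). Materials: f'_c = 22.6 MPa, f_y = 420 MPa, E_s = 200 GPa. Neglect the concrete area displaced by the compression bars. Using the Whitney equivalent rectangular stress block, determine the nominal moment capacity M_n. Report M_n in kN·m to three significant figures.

M_n ≈ 1480 kN·m

Assume both tension and compression steel yield.
Net tension couple steel: A_s − A'_s = 4100 mm².
a = (A_s − A'_s) f_y / (0.85 f'_c b) = 1722000/(0.85 × 22.6 × 450) = 199.20 mm.
c = a/β₁ = 199.20/0.85 = 234.35 mm; ε'_s = 0.003(c − d')/c = 0.0022 ≥ f_y/E_s = 0.0021, so compression steel does yield.
M_n = (A_s − A'_s) f_y (d − a/2) + A'_s f_y (d − d') = [1722000 × (690 − 99.6) + 743400 × (690 − 62)] × 10⁻⁶ = 1016.67 + 466.86 = 1483.53 kN·m.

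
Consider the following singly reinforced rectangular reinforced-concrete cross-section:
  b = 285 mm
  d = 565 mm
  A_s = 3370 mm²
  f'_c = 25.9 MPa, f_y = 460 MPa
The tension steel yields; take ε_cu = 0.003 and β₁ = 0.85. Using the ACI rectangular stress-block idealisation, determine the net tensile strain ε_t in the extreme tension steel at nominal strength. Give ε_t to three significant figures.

a = A_s f_y/(0.85 f'_c b) = 247.07 mm.
β₁ = 0.85, so c = a/β₁ = 247.07/0.85 = 290.67 mm.
From the linear strain diagram with ε_cu = 0.003: ε_t = 0.003 (d − c)/c = 0.003 × (565 − 290.67)/290.67 = 0.00283.
ε_t < 0.004 — the section is over-reinforced for flexure under ACI limits.

ε_t ≈ 0.00283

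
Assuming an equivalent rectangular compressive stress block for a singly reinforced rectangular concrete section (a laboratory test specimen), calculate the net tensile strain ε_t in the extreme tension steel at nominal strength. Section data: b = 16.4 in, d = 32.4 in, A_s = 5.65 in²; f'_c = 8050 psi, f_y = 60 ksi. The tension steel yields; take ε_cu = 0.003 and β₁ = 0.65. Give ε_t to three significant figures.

a = A_s f_y/(0.85 f'_c b) = 3.021 in.
β₁ = 0.65, so c = a/β₁ = 3.021/0.65 = 4.648 in.
From the linear strain diagram with ε_cu = 0.003: ε_t = 0.003 (d − c)/c = 0.003 × (32.4 − 4.648)/4.648 = 0.0179.
Since ε_t ≥ 0.005, the section is tension-controlled.

ε_t ≈ 0.0179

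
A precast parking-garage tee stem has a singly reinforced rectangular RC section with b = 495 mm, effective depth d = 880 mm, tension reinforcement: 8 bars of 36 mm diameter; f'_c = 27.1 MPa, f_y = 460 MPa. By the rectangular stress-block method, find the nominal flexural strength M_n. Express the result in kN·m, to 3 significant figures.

A_s = 8 × 1018 = 8144 mm².
T = A_s f_y = 8144 × 460 = 3746240 N = 3746.24 kN.
From C = T: a = T/(0.85 f'_c b) = 3746240/(0.85 × 27.1 × 495) = 328.55 mm.
M_n = T(d − a/2) = 3746.24 kN × (880 − 164.275) mm = 2681.28 kN·m.

M_n ≈ 2680 kN·m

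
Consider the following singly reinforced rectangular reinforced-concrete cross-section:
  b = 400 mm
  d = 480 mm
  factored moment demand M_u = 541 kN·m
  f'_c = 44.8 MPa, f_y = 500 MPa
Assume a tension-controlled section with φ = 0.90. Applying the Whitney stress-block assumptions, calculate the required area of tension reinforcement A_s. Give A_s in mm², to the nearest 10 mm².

M_n = M_u/φ = 541/0.90 = 601.111 kN·m.
With M_n = 0.85 f'_c a b (d − a/2), solve the quadratic for a:
a = d − √(d² − 2M_n/(0.85 f'_c b)) = 480 − √(480² − 2 × 601.111×10⁶/(0.85 × 44.8 × 400)) = 90.81 mm.
A_s = 0.85 f'_c a b / f_y = 0.85 × 44.8 × 90.81 × 400 / 500 = 2766.4 mm².

A_s ≈ 2770 mm²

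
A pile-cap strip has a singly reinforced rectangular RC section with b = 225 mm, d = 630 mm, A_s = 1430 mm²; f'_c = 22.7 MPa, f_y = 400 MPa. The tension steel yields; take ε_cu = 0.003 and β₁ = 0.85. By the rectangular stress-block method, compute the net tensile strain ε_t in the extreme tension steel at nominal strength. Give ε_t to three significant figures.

a = A_s f_y/(0.85 f'_c b) = 131.76 mm.
β₁ = 0.85, so c = a/β₁ = 131.76/0.85 = 155.01 mm.
From the linear strain diagram with ε_cu = 0.003: ε_t = 0.003 (d − c)/c = 0.003 × (630 − 155.01)/155.01 = 0.00919.
Since ε_t ≥ 0.005, the section is tension-controlled.

ε_t ≈ 0.00919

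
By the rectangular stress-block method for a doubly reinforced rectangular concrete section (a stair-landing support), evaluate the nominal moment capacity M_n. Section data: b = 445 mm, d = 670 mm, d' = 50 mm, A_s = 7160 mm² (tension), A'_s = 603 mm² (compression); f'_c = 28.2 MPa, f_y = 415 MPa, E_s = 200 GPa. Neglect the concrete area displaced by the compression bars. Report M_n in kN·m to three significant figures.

Assume both tension and compression steel yield.
Net tension couple steel: A_s − A'_s = 6557 mm².
a = (A_s − A'_s) f_y / (0.85 f'_c b) = 2721155/(0.85 × 28.2 × 445) = 255.11 mm.
c = a/β₁ = 255.11/0.849 = 300.48 mm; ε'_s = 0.003(c − d')/c = 0.0025 ≥ f_y/E_s = 0.0021, so compression steel does yield.
M_n = (A_s − A'_s) f_y (d − a/2) + A'_s f_y (d − d') = [2721155 × (670 − 127.555) + 250245 × (670 − 50)] × 10⁻⁶ = 1476.08 + 155.15 = 1631.23 kN·m.

M_n ≈ 1630 kN·m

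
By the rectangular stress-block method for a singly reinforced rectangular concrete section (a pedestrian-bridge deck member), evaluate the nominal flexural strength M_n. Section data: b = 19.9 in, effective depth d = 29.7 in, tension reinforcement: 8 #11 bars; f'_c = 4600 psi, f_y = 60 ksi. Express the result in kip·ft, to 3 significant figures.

M_n ≈ 1550 kip·ft

A_s = 8 × 1.56 = 12.48 in².
T = A_s f_y = 12.48 × 60 = 748.8 kips.
a = T/(0.85 f'_c b) = 748.8/(0.85 × 4.6 × 19.9) = 9.624 in.
M_n = T(d − a/2) = 748.8 × (29.7 − 4.812) = 18636.1 kip·in = 18636.1/12 = 1553.01 kip·ft.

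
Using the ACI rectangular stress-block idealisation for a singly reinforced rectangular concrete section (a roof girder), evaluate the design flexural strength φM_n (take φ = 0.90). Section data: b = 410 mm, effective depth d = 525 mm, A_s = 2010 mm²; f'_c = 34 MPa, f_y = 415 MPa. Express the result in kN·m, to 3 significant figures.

T = A_s f_y = 2010 × 415 = 834150 N = 834.15 kN.
From C = T: a = T/(0.85 f'_c b) = 834150/(0.85 × 34 × 410) = 70.40 mm.
M_n = T(d − a/2) = 834.15 kN × (525 − 35.2) mm = 408.57 kN·m.
φM_n = 0.90 × 408.57 = 367.71 kN·m.

φM_n ≈ 368 kN·m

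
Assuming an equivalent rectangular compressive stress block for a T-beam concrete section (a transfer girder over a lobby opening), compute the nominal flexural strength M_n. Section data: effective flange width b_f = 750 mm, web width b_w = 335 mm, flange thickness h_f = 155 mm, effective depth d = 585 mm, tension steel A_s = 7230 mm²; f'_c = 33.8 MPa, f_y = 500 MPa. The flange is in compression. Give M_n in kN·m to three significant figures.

M_n ≈ 1810 kN·m

Tension: T = A_s f_y = 7230 × 500 = 3615000 N.
Try a within the flange: a = T/(0.85 f'_c b_f) = 3615000/(0.85 × 33.8 × 750) = 167.77 mm.
a = 167.77 > h_f = 155 mm: the block extends into the web. Split into flange-overhang and web parts.
C_f = 0.85 f'_c (b_f − b_w) h_f = 0.85 × 33.8 × (750 − 335) × 155 = 1848057 N.
Remaining web compression depth: a_w = (T − C_f)/(0.85 f'_c b_w) = (3615000 − 1848057)/(0.85 × 33.8 × 335) = 183.59 mm.
M_n = C_f(d − h_f/2) + (T − C_f)(d − a_w/2) = 1848057 × (585 − 77.5) + 1766943 × (585 − 91.795) = 937.89 + 871.47 = 1809.36 × 10⁶ N·mm.
M_n = 1809.36 kN·m.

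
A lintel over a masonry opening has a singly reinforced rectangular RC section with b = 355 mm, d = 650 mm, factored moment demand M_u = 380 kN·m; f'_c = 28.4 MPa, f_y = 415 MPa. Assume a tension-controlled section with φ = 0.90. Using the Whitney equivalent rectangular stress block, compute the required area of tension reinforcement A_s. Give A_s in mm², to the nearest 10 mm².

M_n = M_u/φ = 380/0.90 = 422.222 kN·m.
With M_n = 0.85 f'_c a b (d − a/2), solve the quadratic for a:
a = d − √(d² − 2M_n/(0.85 f'_c b)) = 650 − √(650² − 2 × 422.222×10⁶/(0.85 × 28.4 × 355)) = 80.82 mm.
A_s = 0.85 f'_c a b / f_y = 0.85 × 28.4 × 80.82 × 355 / 415 = 1668.9 mm².

A_s ≈ 1670 mm²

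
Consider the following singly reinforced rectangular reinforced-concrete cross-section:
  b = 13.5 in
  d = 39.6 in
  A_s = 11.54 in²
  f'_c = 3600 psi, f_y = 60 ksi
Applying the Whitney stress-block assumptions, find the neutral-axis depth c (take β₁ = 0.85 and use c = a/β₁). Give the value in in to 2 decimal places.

T = A_s f_y = 11.54 × 60 = 692.4 kips.
a = T/(0.85 f'_c b) = 692.4/(0.85 × 3.6 × 13.5) = 16.7611 in.
With β₁ = 0.85, c = a/β₁ = 16.7611/0.85 = 19.72 in.

c ≈ 19.72 in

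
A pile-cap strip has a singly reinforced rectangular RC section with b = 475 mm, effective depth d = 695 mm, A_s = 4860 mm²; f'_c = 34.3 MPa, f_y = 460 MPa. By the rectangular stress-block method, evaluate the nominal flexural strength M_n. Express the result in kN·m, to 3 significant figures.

M_n ≈ 1370 kN·m

T = A_s f_y = 4860 × 460 = 2235600 N = 2235.6 kN.
From C = T: a = T/(0.85 f'_c b) = 2235600/(0.85 × 34.3 × 475) = 161.43 mm.
M_n = T(d − a/2) = 2235.6 kN × (695 − 80.715) mm = 1373.30 kN·m.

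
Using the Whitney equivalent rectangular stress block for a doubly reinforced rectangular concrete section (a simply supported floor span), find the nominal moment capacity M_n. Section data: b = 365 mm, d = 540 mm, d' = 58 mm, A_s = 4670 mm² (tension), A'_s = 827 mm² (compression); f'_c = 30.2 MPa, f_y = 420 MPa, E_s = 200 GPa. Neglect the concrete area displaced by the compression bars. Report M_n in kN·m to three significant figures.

Assume both tension and compression steel yield.
Net tension couple steel: A_s − A'_s = 3843 mm².
a = (A_s − A'_s) f_y / (0.85 f'_c b) = 1614060/(0.85 × 30.2 × 365) = 172.27 mm.
c = a/β₁ = 172.27/0.834 = 206.56 mm; ε'_s = 0.003(c − d')/c = 0.0022 ≥ f_y/E_s = 0.0021, so compression steel does yield.
M_n = (A_s − A'_s) f_y (d − a/2) + A'_s f_y (d − d') = [1614060 × (540 − 86.135) + 347340 × (540 − 58)] × 10⁻⁶ = 732.57 + 167.42 = 899.99 kN·m.

M_n ≈ 900 kN·m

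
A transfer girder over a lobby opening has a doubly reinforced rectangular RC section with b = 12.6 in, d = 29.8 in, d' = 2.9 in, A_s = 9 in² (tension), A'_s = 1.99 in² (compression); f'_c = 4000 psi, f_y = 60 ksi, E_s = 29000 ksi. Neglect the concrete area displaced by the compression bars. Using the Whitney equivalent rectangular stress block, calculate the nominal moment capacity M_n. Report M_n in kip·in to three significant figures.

M_n ≈ 13700 kip·in

Assume both steels yield.
a = (A_s − A'_s) f_y/(0.85 f'_c b) = (9 − 1.99) × 60/(0.85 × 4 × 12.6) = 9.818 in.
c = a/β₁ = 9.818/0.85 = 11.551 in; ε'_s = 0.003(c − d')/c = 0.0022 ≥ ε_y = 0.0021, so the compression steel yields.
M_n = (A_s − A'_s) f_y (d − a/2) + A'_s f_y (d − d') = 420.6 × (29.8 − 4.909) + 119.4 × (29.8 − 2.9) = 10469.2 + 3211.9 = 13681.1 kip·in.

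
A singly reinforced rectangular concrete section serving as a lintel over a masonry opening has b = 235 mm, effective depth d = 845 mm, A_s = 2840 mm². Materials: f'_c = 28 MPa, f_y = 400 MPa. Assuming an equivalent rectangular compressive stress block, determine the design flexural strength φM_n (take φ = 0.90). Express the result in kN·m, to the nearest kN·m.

φM_n ≈ 760 kN·m

T = A_s f_y = 2840 × 400 = 1136000 N = 1136 kN.
From C = T: a = T/(0.85 f'_c b) = 1136000/(0.85 × 28 × 235) = 203.11 mm.
M_n = T(d − a/2) = 1136 kN × (845 − 101.555) mm = 844.55 kN·m.
φM_n = 0.90 × 844.55 = 760.10 kN·m.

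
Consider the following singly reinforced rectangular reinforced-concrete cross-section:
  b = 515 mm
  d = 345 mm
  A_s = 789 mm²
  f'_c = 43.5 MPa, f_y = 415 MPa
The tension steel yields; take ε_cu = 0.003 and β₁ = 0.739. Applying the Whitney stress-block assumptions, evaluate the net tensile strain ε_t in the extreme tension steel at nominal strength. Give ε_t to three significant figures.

ε_t ≈ 0.0415

a = A_s f_y/(0.85 f'_c b) = 17.20 mm.
β₁ = 0.739, so c = a/β₁ = 17.20/0.739 = 23.27 mm.
From the linear strain diagram with ε_cu = 0.003: ε_t = 0.003 (d − c)/c = 0.003 × (345 − 23.27)/23.27 = 0.0415.
Since ε_t ≥ 0.005, the section is tension-controlled.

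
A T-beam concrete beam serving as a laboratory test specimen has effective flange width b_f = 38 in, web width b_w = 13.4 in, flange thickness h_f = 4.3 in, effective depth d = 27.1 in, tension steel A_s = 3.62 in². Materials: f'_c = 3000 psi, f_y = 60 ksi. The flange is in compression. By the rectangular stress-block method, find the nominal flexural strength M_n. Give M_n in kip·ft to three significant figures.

Tension: T = A_s f_y = 3.62 × 60 = 217.2 kips.
Try a within the flange: a = T/(0.85 f'_c b_f) = 217.2/(0.85 × 3 × 38) = 2.241 in.
Since a = 2.241 ≤ h_f = 4.3 in, the stress block lies entirely in the flange; analyse as a rectangular beam of width b_f.
M_n = T(d − a/2) = 217.2 × (27.1 − 1.1205) = 5642.7 kip·in.
M_n = 5642.7/12 = 470.23 kip·ft.

M_n ≈ 470 kip·ft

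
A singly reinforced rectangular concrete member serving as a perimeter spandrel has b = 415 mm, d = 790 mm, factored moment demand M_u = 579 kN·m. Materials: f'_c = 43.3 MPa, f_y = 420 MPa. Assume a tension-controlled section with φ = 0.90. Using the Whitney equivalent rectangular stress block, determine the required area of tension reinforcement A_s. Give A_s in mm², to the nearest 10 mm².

M_n = M_u/φ = 579/0.90 = 643.333 kN·m.
With M_n = 0.85 f'_c a b (d − a/2), solve the quadratic for a:
a = d − √(d² − 2M_n/(0.85 f'_c b)) = 790 − √(790² − 2 × 643.333×10⁶/(0.85 × 43.3 × 415)) = 55.25 mm.
A_s = 0.85 f'_c a b / f_y = 0.85 × 43.3 × 55.25 × 415 / 420 = 2009.3 mm².

A_s ≈ 2010 mm²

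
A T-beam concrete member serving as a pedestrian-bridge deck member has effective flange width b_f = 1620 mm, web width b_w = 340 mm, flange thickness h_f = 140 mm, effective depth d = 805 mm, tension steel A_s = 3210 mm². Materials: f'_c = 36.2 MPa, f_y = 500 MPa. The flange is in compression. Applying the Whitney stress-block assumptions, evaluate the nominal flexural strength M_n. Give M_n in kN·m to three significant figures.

Tension: T = A_s f_y = 3210 × 500 = 1605000 N.
Try a within the flange: a = T/(0.85 f'_c b_f) = 1605000/(0.85 × 36.2 × 1620) = 32.20 mm.
Since a = 32.20 ≤ h_f = 140 mm, the stress block lies entirely in the flange; analyse as a rectangular beam of width b_f.
M_n = T(d − a/2) = 1605000 × (805 − 16.1) = 1266.18 × 10⁶ N·mm.
M_n = 1266.18 kN·m.

M_n ≈ 1270 kN·m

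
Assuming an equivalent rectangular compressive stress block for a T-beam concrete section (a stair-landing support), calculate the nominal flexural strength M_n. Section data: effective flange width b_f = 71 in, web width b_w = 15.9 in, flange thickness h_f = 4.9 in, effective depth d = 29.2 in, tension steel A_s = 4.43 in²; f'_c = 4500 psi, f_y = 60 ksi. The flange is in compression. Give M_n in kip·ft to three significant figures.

M_n ≈ 636 kip·ft

Tension: T = A_s f_y = 4.43 × 60 = 265.8 kips.
Try a within the flange: a = T/(0.85 f'_c b_f) = 265.8/(0.85 × 4.5 × 71) = 0.979 in.
Since a = 0.979 ≤ h_f = 4.9 in, the stress block lies entirely in the flange; analyse as a rectangular beam of width b_f.
M_n = T(d − a/2) = 265.8 × (29.2 − 0.4895) = 7631.3 kip·in.
M_n = 7631.3/12 = 635.94 kip·ft.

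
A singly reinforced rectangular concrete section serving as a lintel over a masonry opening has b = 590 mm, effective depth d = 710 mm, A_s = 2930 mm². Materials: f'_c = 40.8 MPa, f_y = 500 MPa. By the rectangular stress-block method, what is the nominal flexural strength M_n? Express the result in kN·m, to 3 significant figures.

M_n ≈ 988 kN·m

T = A_s f_y = 2930 × 500 = 1465000 N = 1465 kN.
From C = T: a = T/(0.85 f'_c b) = 1465000/(0.85 × 40.8 × 590) = 71.60 mm.
M_n = T(d − a/2) = 1465 kN × (710 − 35.8) mm = 987.70 kN·m.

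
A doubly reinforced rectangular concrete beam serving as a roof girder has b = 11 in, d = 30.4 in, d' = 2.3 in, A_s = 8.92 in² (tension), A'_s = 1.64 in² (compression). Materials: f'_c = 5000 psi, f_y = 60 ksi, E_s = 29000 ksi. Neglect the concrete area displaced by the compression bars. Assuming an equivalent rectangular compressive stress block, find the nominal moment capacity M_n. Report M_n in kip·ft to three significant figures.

M_n ≈ 1170 kip·ft

Assume both steels yield.
a = (A_s − A'_s) f_y/(0.85 f'_c b) = (8.92 − 1.64) × 60/(0.85 × 5 × 11) = 9.343 in.
c = a/β₁ = 9.343/0.8 = 11.679 in; ε'_s = 0.003(c − d')/c = 0.0024 ≥ ε_y = 0.0021, so the compression steel yields.
M_n = (A_s − A'_s) f_y (d − a/2) + A'_s f_y (d − d') = 436.8 × (30.4 − 4.6715) + 98.4 × (30.4 − 2.3) = 11238.2 + 2765.0 = 14003.2 kip·in = 14003.2/12 = 1166.93 kip·ft.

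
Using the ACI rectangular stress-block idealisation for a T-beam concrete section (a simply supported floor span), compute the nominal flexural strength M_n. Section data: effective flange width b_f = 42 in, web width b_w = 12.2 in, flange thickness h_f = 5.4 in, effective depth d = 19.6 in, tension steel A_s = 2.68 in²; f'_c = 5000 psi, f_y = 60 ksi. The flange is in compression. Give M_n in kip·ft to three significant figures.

M_n ≈ 257 kip·ft

Tension: T = A_s f_y = 2.68 × 60 = 160.8 kips.
Try a within the flange: a = T/(0.85 f'_c b_f) = 160.8/(0.85 × 5 × 42) = 0.901 in.
Since a = 0.901 ≤ h_f = 5.4 in, the stress block lies entirely in the flange; analyse as a rectangular beam of width b_f.
M_n = T(d − a/2) = 160.8 × (19.6 − 0.4505) = 3079.2 kip·in.
M_n = 3079.2/12 = 256.60 kip·ft.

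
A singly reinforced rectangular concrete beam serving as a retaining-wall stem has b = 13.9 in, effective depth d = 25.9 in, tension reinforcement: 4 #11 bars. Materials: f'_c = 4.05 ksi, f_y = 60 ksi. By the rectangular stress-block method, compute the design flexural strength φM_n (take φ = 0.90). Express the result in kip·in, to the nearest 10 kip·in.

A_s = 4 × 1.56 = 6.24 in².
T = A_s f_y = 6.24 × 60 = 374.4 kips.
a = T/(0.85 f'_c b) = 374.4/(0.85 × 4.05 × 13.9) = 7.824 in.
M_n = T(d − a/2) = 374.4 × (25.9 − 3.912) = 8232.3 kip·in.
φM_n = 0.90 × 8232.3 = 7409.1 kip·in.

φM_n ≈ 7410 kip·in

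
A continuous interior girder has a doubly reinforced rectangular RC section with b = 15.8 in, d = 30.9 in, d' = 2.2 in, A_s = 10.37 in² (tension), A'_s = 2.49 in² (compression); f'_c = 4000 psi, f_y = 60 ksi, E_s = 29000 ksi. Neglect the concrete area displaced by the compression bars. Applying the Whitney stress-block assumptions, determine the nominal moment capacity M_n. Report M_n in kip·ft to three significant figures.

Assume both steels yield.
a = (A_s − A'_s) f_y/(0.85 f'_c b) = (10.37 − 2.49) × 60/(0.85 × 4 × 15.8) = 8.801 in.
c = a/β₁ = 8.801/0.85 = 10.354 in; ε'_s = 0.003(c − d')/c = 0.0024 ≥ ε_y = 0.0021, so the compression steel yields.
M_n = (A_s − A'_s) f_y (d − a/2) + A'_s f_y (d − d') = 472.8 × (30.9 − 4.4005) + 149.4 × (30.9 − 2.2) = 12529.0 + 4287.8 = 16816.8 kip·in = 16816.8/12 = 1401.40 kip·ft.

M_n ≈ 1400 kip·ft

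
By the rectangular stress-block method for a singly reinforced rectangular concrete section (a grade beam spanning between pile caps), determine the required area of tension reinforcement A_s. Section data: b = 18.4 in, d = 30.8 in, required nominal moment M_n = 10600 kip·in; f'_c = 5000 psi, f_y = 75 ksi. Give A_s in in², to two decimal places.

From M_n = 0.85 f'_c a b (d − a/2):
a = d − √(d² − 2M_n/(0.85 f'_c b)) = 30.8 − √(30.8² − 2 × 10600/(0.85 × 5 × 18.4)) = 4.770 in.
A_s = 0.85 f'_c a b / f_y = 0.85 × 5 × 4.770 × 18.4 / 75 = 4.974 in².

A_s ≈ 4.97 in²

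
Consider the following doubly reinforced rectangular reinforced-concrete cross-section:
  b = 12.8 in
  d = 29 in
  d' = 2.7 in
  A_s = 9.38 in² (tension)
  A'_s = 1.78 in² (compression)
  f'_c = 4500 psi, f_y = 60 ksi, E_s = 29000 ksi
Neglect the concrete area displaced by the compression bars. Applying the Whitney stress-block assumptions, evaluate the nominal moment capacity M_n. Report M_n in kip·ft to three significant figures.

Assume both steels yield.
a = (A_s − A'_s) f_y/(0.85 f'_c b) = (9.38 − 1.78) × 60/(0.85 × 4.5 × 12.8) = 9.314 in.
c = a/β₁ = 9.314/0.825 = 11.290 in; ε'_s = 0.003(c − d')/c = 0.0023 ≥ ε_y = 0.0021, so the compression steel yields.
M_n = (A_s − A'_s) f_y (d − a/2) + A'_s f_y (d − d') = 456 × (29 − 4.657) + 106.8 × (29 − 2.7) = 11100.4 + 2808.8 = 13909.2 kip·in = 13909.2/12 = 1159.10 kip·ft.

M_n ≈ 1160 kip·ft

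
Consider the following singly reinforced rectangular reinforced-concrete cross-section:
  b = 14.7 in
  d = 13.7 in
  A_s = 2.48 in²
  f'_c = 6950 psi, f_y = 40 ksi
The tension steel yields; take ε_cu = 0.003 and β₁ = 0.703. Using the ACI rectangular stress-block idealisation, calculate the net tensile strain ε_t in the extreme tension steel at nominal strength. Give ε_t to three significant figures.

ε_t ≈ 0.0223

a = A_s f_y/(0.85 f'_c b) = 1.142 in.
β₁ = 0.703, so c = a/β₁ = 1.142/0.703 = 1.624 in.
From the linear strain diagram with ε_cu = 0.003: ε_t = 0.003 (d − c)/c = 0.003 × (13.7 − 1.624)/1.624 = 0.0223.
Since ε_t ≥ 0.005, the section is tension-controlled.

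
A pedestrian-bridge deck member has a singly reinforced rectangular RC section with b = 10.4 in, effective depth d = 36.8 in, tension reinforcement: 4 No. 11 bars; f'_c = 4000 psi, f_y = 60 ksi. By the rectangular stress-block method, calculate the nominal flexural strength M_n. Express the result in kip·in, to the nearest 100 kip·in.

A_s = 4 × 1.56 = 6.24 in².
T = A_s f_y = 6.24 × 60 = 374.4 kips.
a = T/(0.85 f'_c b) = 374.4/(0.85 × 4 × 10.4) = 10.588 in.
M_n = T(d − a/2) = 374.4 × (36.8 − 5.294) = 11795.8 kip·in.

M_n ≈ 11800 kip·in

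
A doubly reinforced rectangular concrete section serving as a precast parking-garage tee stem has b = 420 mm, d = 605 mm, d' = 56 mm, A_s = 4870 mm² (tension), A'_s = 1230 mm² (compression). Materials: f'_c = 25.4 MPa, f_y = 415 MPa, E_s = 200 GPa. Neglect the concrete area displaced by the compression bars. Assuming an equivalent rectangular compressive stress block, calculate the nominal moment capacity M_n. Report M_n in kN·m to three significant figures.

M_n ≈ 1070 kN·m

Assume both tension and compression steel yield.
Net tension couple steel: A_s − A'_s = 3640 mm².
a = (A_s − A'_s) f_y / (0.85 f'_c b) = 1510600/(0.85 × 25.4 × 420) = 166.59 mm.
c = a/β₁ = 166.59/0.85 = 195.99 mm; ε'_s = 0.003(c − d')/c = 0.0021 ≥ f_y/E_s = 0.0021, so compression steel does yield.
M_n = (A_s − A'_s) f_y (d − a/2) + A'_s f_y (d − d') = [1510600 × (605 − 83.295) + 510450 × (605 − 56)] × 10⁻⁶ = 788.09 + 280.24 = 1068.33 kN·m.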